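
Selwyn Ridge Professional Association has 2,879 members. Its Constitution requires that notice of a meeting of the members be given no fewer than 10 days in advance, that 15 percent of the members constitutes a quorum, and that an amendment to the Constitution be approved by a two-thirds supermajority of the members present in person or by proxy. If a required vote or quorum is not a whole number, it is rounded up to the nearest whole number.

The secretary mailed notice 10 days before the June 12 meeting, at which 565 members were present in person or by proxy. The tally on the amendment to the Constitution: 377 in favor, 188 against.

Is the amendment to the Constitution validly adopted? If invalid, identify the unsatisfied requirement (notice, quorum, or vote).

Notice: 10 days given; 10 required. Satisfied.
Quorum: 15% of 2,879 = 431.85, rounded up to 432; 565 present. Satisfied.
Vote: requires two-thirds of those present (565); 2/3 of 565 = 376.67, rounded up to 377, so 377 needed; 377 in favor. Satisfied.

Valid — all requirements satisfied.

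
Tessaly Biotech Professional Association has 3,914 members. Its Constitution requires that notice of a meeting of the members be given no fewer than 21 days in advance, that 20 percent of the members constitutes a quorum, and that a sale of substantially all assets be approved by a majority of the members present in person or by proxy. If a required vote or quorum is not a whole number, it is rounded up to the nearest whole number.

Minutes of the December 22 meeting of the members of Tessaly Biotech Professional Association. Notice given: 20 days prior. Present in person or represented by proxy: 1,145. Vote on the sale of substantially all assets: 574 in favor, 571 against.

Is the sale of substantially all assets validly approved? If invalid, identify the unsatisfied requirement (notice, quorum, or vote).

Invalid — notice requirement not satisfied.

Notice: 20 days given; 21 required. Not satisfied.
Quorum: 20% of 3,914 = 782.80, rounded up to 783; 1,145 present. Satisfied.
Vote: requires a majority of those present (1,145); a majority of 1145 is 573, so 573 needed; 574 in favor. Satisfied.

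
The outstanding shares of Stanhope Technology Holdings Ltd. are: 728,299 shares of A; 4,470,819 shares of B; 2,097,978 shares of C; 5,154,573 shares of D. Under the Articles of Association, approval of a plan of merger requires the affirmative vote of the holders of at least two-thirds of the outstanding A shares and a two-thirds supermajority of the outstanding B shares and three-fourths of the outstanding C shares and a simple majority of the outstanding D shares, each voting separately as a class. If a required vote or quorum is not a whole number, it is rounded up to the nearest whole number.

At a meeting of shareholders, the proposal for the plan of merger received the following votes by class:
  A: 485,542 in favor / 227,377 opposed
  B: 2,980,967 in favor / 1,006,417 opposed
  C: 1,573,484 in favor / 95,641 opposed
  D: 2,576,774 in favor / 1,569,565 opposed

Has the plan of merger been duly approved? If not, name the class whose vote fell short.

A: 2/3 of 728299 = 485532.67, rounded up to 485533; 485,533 required, 485,542 in favor — approved.
B: 2/3 of 4470819 = 2980546; 2,980,546 required, 2,980,967 in favor — approved.
C: 3/4 of 2097978 = 1573483.50, rounded up to 1573484; 1,573,484 required, 1,573,484 in favor — approved.
D: a majority of 5154573 is 2577287; 2,577,287 required, 2,576,774 in favor — not approved.

Not approved — the D shares did not give the required vote.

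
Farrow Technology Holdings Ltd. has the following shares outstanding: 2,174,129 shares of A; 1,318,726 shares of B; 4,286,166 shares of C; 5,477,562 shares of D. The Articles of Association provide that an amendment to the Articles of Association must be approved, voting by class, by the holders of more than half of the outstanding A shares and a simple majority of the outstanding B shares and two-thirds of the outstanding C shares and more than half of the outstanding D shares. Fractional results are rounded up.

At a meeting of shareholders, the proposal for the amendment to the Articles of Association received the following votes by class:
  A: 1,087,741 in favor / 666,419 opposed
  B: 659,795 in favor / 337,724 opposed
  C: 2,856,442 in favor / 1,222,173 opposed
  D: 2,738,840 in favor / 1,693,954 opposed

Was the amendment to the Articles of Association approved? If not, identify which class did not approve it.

A: a majority of 2174129 is 1087065; 1,087,065 required, 1,087,741 in favor — approved.
B: a majority of 1318726 is 659364; 659,364 required, 659,795 in favor — approved.
C: 2/3 of 4286166 = 2857444; 2,857,444 required, 2,856,442 in favor — not approved.
D: a majority of 5477562 is 2738782; 2,738,782 required, 2,738,840 in favor — approved.

Not approved — the C shares did not give the required vote.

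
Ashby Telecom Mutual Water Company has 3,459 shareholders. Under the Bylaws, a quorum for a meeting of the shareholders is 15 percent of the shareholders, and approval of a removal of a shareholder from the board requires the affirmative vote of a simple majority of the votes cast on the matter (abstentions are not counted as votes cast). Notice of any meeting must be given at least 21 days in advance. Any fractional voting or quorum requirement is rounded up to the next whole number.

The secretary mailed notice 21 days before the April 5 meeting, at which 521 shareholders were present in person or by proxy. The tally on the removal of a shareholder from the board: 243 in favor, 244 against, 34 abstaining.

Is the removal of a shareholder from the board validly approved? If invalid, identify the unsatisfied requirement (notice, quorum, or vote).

Invalid — vote requirement not satisfied.

Notice: 21 days given; 21 required. Satisfied.
Quorum: 15% of 3,459 = 518.85, rounded up to 519; 521 present. Satisfied.
Vote: requires a majority of the votes cast (521 − 34 abstaining = 487); a majority of 487 is 244, so 244 needed; 243 in favor. Not satisfied.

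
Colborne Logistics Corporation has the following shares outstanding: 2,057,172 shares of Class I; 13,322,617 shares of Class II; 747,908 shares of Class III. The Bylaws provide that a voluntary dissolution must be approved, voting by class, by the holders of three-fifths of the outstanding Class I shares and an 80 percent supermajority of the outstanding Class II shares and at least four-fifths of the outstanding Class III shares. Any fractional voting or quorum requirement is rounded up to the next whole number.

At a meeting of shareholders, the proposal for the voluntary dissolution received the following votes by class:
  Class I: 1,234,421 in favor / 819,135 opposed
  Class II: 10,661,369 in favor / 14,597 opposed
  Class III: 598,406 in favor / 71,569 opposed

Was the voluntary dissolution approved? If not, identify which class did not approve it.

Class I: 3/5 of 2057172 = 1234303.20, rounded up to 1234304; 1,234,304 required, 1,234,421 in favor — approved.
Class II: 4/5 of 13322617 = 10658093.60, rounded up to 10658094; 10,658,094 required, 10,661,369 in favor — approved.
Class III: 4/5 of 747908 = 598326.40, rounded up to 598327; 598,327 required, 598,406 in favor — approved.

Approved — every class gave the required vote.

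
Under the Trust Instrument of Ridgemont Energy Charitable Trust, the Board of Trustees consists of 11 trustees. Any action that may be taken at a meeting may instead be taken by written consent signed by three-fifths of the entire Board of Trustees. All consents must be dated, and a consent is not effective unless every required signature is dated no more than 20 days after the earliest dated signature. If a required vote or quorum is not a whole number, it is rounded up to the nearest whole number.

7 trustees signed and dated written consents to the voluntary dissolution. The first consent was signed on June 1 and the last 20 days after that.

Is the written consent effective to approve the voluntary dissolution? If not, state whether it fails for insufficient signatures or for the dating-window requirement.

Signatures required: three-fifths of 11 — 3/5 of 11 = 6.60, rounded up to 7, so 7 needed; 7 signed. Sufficient.
Dating window: the latest signature is 20 days after the earliest; the limit is 20 days. Within the window.

Effective — both the signature and dating-window requirements are satisfied.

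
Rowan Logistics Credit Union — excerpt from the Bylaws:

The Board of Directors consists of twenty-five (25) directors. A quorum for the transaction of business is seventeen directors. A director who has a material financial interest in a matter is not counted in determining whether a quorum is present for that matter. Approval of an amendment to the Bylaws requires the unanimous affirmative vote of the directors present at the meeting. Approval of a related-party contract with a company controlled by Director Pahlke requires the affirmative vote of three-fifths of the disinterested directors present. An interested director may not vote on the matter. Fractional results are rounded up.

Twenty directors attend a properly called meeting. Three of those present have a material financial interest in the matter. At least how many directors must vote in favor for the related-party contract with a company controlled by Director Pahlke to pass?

11

The related-party contract with a company controlled by Director Pahlke requires three-fifths of the disinterested directors present (20 − 3 = 17).
3/5 of 17 = 10.20, rounded up to 11.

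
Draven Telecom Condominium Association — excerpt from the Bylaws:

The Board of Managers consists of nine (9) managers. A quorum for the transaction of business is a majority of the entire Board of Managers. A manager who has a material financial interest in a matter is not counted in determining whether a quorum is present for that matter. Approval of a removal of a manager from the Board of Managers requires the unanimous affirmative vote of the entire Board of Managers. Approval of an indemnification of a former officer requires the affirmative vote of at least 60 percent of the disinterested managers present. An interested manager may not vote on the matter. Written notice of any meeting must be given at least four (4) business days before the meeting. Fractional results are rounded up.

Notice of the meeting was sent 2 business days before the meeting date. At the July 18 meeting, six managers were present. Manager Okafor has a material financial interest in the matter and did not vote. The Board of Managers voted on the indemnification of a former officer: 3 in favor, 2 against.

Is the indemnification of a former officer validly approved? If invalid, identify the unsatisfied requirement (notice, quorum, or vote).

Invalid — notice requirement not satisfied.

Notice: 2 business days given; 4 required (2 < 4). Not satisfied.
Quorum: 6 present, but the 1 interested manager does not count, leaving 5. Quorum is 5. Satisfied.
Vote: the indemnification of a former officer requires three-fifths of the disinterested managers present (6 − 1 = 5). 3/5 of 5 = 3, so 3 affirmative votes are needed; 3 voted in favor. Satisfied.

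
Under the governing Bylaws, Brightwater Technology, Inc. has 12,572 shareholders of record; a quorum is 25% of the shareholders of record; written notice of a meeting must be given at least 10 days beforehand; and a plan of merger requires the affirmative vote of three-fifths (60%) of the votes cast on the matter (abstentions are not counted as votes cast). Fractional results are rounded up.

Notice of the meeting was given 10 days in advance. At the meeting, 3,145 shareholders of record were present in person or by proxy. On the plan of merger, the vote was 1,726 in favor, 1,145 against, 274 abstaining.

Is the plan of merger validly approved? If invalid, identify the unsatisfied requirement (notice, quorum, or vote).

Valid — all requirements satisfied.

Notice: 10 days given; 10 required. Satisfied.
Quorum: 25% of 12,572 = 3,143; 3,145 present. Satisfied.
Vote: requires three-fifths of the votes cast (3,145 − 274 abstaining = 2,871); 3/5 of 2871 = 1722.60, rounded up to 1723, so 1,723 needed; 1,726 in favor. Satisfied.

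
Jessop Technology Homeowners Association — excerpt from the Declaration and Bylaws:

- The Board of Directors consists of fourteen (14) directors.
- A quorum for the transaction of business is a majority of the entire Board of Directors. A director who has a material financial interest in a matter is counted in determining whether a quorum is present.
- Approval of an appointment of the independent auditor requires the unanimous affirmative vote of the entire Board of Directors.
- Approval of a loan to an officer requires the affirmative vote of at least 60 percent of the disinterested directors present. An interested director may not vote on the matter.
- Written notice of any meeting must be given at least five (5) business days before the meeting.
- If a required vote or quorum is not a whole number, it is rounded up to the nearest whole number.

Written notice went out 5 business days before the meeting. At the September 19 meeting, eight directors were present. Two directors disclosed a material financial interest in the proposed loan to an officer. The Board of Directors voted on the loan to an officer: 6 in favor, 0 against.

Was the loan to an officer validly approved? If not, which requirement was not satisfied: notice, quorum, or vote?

Notice: 5 business days given; 5 required (5 ≥ 5). Satisfied.
Quorum: 8 present (interested directors count toward quorum); quorum is 8. Satisfied.
Vote: the loan to an officer requires three-fifths of the disinterested directors present (8 − 2 = 6). 3/5 of 6 = 3.60, rounded up to 4, so 4 affirmative votes are needed; 6 voted in favor. Satisfied.

Valid — all requirements satisfied.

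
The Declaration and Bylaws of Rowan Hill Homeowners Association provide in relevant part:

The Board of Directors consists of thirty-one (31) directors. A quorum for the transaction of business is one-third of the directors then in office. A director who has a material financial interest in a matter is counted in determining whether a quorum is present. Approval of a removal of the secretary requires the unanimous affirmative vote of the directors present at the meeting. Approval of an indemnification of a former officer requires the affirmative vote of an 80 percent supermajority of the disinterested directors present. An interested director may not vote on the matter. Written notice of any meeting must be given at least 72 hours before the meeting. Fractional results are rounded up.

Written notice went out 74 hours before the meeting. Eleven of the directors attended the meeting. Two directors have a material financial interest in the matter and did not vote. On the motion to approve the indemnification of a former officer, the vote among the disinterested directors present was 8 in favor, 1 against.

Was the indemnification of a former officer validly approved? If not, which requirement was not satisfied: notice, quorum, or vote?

Valid — all requirements satisfied.

Notice: 74 hours given; 72 required (74 ≥ 72). Satisfied.
Quorum: 11 present (interested directors count toward quorum); quorum is 11. Satisfied.
Vote: the indemnification of a former officer requires four-fifths of the disinterested directors present (11 − 2 = 9). 4/5 of 9 = 7.20, rounded up to 8, so 8 affirmative votes are needed; 8 voted in favor. Satisfied.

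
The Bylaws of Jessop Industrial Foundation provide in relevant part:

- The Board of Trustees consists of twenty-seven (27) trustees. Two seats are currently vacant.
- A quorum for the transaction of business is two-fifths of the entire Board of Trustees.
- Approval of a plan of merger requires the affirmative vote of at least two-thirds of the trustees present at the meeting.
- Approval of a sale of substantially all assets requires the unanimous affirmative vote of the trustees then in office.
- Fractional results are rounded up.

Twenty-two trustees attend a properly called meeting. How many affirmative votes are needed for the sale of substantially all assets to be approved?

25

The sale of substantially all assets requires the unanimous vote of the trustees then in office (25).
Unanimous means all 25.
(Only 22 can vote, so the sale of substantially all assets cannot pass at this meeting, but the required vote is still 25.)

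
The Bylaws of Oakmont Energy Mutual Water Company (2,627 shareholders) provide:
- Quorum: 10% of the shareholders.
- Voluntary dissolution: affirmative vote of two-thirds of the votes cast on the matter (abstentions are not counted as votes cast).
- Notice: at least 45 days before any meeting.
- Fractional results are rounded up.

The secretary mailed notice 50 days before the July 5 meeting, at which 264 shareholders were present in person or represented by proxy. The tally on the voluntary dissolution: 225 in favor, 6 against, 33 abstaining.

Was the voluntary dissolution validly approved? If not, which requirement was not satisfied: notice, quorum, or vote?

Notice: 50 days given; 45 required. Satisfied.
Quorum: 10% of 2,627 = 262.70, rounded up to 263; 264 present. Satisfied.
Vote: requires two-thirds of the votes cast (264 − 33 abstaining = 231); 2/3 of 231 = 154, so 154 needed; 225 in favor. Satisfied.

Valid — all requirements satisfied.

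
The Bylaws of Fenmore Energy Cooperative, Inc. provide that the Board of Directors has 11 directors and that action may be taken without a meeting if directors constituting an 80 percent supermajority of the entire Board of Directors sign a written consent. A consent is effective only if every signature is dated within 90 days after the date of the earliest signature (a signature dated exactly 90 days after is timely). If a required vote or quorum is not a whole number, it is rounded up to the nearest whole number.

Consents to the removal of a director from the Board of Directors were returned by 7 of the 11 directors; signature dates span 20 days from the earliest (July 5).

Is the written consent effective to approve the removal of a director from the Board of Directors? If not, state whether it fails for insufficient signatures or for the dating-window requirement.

Signatures required: an 80 percent supermajority of 11 — 4/5 of 11 = 8.80, rounded up to 9, so 9 needed; 7 signed. Insufficient.
Dating window: the latest signature is 20 days after the earliest; the limit is 90 days. Within the window.

Not effective — insufficient signatures.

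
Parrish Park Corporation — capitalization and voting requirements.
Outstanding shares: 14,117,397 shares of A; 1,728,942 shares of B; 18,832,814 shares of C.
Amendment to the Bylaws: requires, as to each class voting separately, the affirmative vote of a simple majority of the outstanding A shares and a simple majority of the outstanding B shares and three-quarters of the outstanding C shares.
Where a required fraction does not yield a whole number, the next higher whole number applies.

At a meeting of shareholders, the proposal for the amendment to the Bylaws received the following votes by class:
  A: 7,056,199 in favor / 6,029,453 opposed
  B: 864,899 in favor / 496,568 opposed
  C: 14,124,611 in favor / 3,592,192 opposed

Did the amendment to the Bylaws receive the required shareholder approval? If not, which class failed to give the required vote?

A: a majority of 14117397 is 7058699; 7,058,699 required, 7,056,199 in favor — not approved.
B: a majority of 1728942 is 864472; 864,472 required, 864,899 in favor — approved.
C: 3/4 of 18832814 = 14124610.50, rounded up to 14124611; 14,124,611 required, 14,124,611 in favor — approved.

Not approved — the A shares did not give the required vote.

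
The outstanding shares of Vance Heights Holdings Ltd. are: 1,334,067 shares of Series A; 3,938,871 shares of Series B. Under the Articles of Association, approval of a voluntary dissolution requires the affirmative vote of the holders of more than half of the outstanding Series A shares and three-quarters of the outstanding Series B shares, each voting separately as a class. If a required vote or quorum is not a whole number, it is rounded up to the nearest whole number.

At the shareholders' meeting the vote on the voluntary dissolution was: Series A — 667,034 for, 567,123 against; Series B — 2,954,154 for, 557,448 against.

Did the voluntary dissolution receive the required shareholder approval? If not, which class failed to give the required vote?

Series A: a majority of 1334067 is 667034; 667,034 required, 667,034 in favor — approved.
Series B: 3/4 of 3938871 = 2954153.25, rounded up to 2954154; 2,954,154 required, 2,954,154 in favor — approved.

Approved — every class gave the required vote.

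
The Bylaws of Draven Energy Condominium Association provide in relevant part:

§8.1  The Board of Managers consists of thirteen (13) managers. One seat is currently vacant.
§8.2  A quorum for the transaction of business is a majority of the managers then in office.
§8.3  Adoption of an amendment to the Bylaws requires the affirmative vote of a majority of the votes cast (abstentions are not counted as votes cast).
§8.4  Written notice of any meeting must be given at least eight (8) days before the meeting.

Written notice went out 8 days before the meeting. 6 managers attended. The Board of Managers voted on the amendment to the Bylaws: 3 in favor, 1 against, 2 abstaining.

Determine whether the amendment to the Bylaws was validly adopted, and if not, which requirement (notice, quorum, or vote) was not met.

Invalid — quorum requirement not satisfied.

Notice: 8 days given; 8 required (8 ≥ 8). Satisfied.
Quorum: 6 present; quorum is 7. Not satisfied.
Vote: the amendment to the Bylaws requires a majority of the votes cast (6 present − 2 abstaining = 4). A majority of 4 is 3, so 3 affirmative votes are needed; 3 voted in favor. Satisfied. (Moot — without a quorum no business can be validly transacted.)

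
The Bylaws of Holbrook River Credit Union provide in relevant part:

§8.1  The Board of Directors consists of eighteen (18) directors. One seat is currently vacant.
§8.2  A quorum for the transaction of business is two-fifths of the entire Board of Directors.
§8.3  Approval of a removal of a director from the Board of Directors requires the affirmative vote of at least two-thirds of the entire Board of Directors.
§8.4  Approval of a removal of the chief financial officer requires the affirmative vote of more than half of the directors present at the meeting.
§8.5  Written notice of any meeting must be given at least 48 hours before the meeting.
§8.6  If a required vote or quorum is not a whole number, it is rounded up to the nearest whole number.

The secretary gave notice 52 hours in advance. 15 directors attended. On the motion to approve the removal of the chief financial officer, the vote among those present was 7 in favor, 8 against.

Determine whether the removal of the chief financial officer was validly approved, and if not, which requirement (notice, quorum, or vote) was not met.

Notice: 52 hours given; 48 required (52 ≥ 48). Satisfied.
Quorum: 15 present; quorum is 8. Satisfied.
Vote: the removal of the chief financial officer requires a majority of the directors present (15). A majority of 15 is 8, so 8 affirmative votes are needed; 7 voted in favor. Not satisfied.

Invalid — vote requirement not satisfied.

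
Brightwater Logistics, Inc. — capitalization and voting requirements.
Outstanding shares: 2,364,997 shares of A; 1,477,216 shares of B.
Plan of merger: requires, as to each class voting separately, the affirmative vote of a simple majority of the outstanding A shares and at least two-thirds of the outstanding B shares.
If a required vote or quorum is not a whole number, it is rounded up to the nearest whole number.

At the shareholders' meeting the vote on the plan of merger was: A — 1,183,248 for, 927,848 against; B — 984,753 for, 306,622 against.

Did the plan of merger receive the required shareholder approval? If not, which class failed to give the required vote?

Not approved — the B shares did not give the required vote.

A: a majority of 2364997 is 1182499; 1,182,499 required, 1,183,248 in favor — approved.
B: 2/3 of 1477216 = 984810.67, rounded up to 984811; 984,811 required, 984,753 in favor — not approved.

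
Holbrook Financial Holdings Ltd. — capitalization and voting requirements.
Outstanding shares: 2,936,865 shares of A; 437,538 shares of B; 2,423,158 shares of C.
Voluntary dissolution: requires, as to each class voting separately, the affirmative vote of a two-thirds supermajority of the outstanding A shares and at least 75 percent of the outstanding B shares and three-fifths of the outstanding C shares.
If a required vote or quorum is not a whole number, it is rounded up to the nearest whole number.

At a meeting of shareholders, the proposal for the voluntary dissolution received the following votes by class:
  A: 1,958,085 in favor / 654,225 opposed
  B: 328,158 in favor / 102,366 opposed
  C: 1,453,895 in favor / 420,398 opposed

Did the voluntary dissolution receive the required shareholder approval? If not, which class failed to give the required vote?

A: 2/3 of 2936865 = 1957910; 1,957,910 required, 1,958,085 in favor — approved.
B: 3/4 of 437538 = 328153.50, rounded up to 328154; 328,154 required, 328,158 in favor — approved.
C: 3/5 of 2423158 = 1453894.80, rounded up to 1453895; 1,453,895 required, 1,453,895 in favor — approved.

Approved — every class gave the required vote.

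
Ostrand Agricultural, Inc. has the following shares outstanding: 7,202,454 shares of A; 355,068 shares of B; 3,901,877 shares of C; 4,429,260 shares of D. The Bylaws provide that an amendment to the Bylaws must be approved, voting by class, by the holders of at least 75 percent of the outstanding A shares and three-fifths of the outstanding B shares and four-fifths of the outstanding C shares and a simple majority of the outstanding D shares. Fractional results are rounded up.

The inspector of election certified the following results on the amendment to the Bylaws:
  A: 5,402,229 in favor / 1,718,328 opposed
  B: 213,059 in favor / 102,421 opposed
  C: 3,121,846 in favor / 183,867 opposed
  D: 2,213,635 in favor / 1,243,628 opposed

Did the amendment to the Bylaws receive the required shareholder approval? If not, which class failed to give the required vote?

A: 3/4 of 7202454 = 5401840.50, rounded up to 5401841; 5,401,841 required, 5,402,229 in favor — approved.
B: 3/5 of 355068 = 213040.80, rounded up to 213041; 213,041 required, 213,059 in favor — approved.
C: 4/5 of 3901877 = 3121501.60, rounded up to 3121502; 3,121,502 required, 3,121,846 in favor — approved.
D: a majority of 4429260 is 2214631; 2,214,631 required, 2,213,635 in favor — not approved.

Not approved — the D shares did not give the required vote.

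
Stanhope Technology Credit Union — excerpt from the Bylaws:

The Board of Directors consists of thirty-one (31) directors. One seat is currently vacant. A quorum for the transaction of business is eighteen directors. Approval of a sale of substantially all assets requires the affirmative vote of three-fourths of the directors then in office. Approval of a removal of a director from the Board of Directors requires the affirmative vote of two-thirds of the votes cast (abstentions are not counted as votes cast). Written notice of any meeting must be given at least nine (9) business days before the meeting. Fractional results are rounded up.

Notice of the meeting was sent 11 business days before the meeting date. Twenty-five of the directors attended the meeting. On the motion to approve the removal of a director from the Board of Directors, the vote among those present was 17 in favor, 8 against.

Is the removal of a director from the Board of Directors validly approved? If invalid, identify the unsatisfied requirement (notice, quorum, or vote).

Valid — all requirements satisfied.

Notice: 11 business days given; 9 required (11 ≥ 9). Satisfied.
Quorum: 25 present; quorum is 18. Satisfied.
Vote: the removal of a director from the Board of Directors requires two-thirds of the votes cast (25). 2/3 of 25 = 16.67, rounded up to 17, so 17 affirmative votes are needed; 17 voted in favor. Satisfied.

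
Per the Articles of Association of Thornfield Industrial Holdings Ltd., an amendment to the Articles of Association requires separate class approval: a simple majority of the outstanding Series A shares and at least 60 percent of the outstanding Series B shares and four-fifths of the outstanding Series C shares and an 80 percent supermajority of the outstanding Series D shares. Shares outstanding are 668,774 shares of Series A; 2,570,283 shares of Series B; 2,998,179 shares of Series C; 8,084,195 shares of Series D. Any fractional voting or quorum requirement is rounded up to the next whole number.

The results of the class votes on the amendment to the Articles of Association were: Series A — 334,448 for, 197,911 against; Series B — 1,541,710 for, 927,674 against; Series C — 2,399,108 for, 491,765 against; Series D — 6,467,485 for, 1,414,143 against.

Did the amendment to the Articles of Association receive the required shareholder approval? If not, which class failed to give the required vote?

Not approved — the Series B shares did not give the required vote.

Series A: a majority of 668774 is 334388; 334,388 required, 334,448 in favor — approved.
Series B: 3/5 of 2570283 = 1542169.80, rounded up to 1542170; 1,542,170 required, 1,541,710 in favor — not approved.
Series C: 4/5 of 2998179 = 2398543.20, rounded up to 2398544; 2,398,544 required, 2,399,108 in favor — approved.
Series D: 4/5 of 8084195 = 6467356; 6,467,356 required, 6,467,485 in favor — approved.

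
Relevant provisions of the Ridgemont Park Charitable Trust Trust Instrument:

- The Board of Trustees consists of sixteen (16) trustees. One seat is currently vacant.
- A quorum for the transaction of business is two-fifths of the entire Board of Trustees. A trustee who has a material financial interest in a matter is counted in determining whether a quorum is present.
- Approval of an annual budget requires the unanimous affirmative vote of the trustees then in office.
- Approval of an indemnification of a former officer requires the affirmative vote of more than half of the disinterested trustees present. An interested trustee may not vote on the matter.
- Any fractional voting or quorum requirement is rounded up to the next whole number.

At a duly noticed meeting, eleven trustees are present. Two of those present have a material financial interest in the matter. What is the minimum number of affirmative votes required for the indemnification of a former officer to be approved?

5

The indemnification of a former officer requires a majority of the disinterested trustees present (11 − 2 = 9).
A majority of 9 is 5.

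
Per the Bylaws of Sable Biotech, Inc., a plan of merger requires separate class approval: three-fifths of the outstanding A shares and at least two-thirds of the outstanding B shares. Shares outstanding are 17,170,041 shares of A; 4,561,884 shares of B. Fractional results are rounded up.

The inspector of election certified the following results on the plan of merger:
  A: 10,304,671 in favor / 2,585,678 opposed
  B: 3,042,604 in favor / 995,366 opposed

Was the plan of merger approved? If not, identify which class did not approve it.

Approved — every class gave the required vote.

A: 3/5 of 17170041 = 10302024.60, rounded up to 10302025; 10,302,025 required, 10,304,671 in favor — approved.
B: 2/3 of 4561884 = 3041256; 3,041,256 required, 3,042,604 in favor — approved.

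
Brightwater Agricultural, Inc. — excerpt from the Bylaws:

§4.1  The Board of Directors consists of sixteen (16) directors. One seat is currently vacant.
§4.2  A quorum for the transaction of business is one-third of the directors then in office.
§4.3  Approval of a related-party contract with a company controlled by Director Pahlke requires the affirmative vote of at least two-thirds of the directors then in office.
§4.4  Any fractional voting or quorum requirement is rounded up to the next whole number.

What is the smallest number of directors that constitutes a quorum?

1/3 of 15 = 5.

5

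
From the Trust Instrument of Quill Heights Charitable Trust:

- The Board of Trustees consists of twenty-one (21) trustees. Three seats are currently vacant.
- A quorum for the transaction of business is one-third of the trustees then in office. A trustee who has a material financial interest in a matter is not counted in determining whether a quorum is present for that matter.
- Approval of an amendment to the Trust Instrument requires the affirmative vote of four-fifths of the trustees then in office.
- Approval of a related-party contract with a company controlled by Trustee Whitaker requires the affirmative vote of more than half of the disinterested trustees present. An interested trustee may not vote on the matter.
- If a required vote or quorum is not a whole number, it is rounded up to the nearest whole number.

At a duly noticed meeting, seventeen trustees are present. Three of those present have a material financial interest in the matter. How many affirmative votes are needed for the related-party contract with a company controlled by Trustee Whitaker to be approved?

The related-party contract with a company controlled by Trustee Whitaker requires a majority of the disinterested trustees present (17 − 3 = 14).
A majority of 14 is 8.

8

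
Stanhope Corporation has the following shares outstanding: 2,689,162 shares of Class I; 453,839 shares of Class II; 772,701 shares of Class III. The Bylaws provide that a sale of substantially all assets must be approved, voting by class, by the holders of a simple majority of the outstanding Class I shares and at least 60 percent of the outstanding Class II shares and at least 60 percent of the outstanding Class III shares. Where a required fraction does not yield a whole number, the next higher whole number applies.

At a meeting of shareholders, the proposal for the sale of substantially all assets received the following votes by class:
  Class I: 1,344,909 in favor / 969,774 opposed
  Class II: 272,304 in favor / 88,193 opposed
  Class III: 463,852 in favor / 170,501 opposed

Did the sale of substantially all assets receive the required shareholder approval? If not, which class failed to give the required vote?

Approved — every class gave the required vote.

Class I: a majority of 2689162 is 1344582; 1,344,582 required, 1,344,909 in favor — approved.
Class II: 3/5 of 453839 = 272303.40, rounded up to 272304; 272,304 required, 272,304 in favor — approved.
Class III: 3/5 of 772701 = 463620.60, rounded up to 463621; 463,621 required, 463,852 in favor — approved.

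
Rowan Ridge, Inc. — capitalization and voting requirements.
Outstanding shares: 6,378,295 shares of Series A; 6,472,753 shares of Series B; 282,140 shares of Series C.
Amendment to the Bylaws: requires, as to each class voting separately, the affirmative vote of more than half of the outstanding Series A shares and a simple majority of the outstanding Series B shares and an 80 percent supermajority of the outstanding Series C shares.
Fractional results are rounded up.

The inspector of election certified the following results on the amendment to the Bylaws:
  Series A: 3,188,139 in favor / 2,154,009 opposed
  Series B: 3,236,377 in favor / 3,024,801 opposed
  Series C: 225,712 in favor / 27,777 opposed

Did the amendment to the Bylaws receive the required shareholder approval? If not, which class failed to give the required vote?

Series A: a majority of 6378295 is 3189148; 3,189,148 required, 3,188,139 in favor — not approved.
Series B: a majority of 6472753 is 3236377; 3,236,377 required, 3,236,377 in favor — approved.
Series C: 4/5 of 282140 = 225712; 225,712 required, 225,712 in favor — approved.

Not approved — the Series A shares did not give the required vote.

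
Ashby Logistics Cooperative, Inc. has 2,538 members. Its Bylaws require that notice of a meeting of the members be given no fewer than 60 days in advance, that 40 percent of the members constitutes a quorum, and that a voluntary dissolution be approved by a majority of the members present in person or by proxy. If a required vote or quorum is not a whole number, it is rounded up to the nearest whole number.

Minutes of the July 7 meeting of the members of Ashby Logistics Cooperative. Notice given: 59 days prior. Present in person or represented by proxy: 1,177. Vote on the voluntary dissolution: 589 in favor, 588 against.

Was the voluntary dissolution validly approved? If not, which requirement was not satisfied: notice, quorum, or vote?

Notice: 59 days given; 60 required. Not satisfied.
Quorum: 40% of 2,538 = 1,015.20, rounded up to 1,016; 1,177 present. Satisfied.
Vote: requires a majority of those present (1,177); a majority of 1177 is 589, so 589 needed; 589 in favor. Satisfied.

Invalid — notice requirement not satisfied.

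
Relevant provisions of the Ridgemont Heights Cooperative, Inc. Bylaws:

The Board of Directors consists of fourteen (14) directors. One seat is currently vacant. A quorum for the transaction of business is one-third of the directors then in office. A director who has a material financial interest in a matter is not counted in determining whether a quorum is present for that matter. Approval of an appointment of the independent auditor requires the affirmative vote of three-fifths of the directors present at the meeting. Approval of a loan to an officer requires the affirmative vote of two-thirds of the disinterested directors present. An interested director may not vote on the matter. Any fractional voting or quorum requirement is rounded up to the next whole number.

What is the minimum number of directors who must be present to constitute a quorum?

5

1/3 of 13 = 4.33, rounded up to 5.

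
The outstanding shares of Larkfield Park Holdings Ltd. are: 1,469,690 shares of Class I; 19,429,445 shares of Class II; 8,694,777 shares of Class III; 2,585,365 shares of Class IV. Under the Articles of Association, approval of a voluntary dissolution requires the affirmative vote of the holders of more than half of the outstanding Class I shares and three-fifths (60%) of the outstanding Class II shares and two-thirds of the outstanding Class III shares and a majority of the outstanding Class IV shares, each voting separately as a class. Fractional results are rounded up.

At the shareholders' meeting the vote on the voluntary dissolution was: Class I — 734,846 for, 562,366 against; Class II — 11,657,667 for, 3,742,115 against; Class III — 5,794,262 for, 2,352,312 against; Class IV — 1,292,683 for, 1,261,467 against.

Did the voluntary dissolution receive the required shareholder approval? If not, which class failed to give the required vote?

Class I: a majority of 1469690 is 734846; 734,846 required, 734,846 in favor — approved.
Class II: 3/5 of 19429445 = 11657667; 11,657,667 required, 11,657,667 in favor — approved.
Class III: 2/3 of 8694777 = 5796518; 5,796,518 required, 5,794,262 in favor — not approved.
Class IV: a majority of 2585365 is 1292683; 1,292,683 required, 1,292,683 in favor — approved.

Not approved — the Class III shares did not give the required vote.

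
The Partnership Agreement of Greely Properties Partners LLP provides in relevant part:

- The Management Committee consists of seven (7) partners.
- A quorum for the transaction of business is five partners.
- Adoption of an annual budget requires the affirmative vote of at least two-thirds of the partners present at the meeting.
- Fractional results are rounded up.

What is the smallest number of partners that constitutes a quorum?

5

The quorum is fixed at 5.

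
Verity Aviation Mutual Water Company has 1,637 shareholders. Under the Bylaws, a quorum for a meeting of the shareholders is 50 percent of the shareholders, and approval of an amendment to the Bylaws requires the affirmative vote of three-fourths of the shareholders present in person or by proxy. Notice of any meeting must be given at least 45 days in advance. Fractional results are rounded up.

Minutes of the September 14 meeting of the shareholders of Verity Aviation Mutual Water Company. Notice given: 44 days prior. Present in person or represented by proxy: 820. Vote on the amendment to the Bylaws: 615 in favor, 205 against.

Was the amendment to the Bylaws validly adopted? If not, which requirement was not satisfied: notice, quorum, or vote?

Invalid — notice requirement not satisfied.

Notice: 44 days given; 45 required. Not satisfied.
Quorum: 50% of 1,637 = 818.50, rounded up to 819; 820 present. Satisfied.
Vote: requires three-fourths of those present (820); 3/4 of 820 = 615, so 615 needed; 615 in favor. Satisfied.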